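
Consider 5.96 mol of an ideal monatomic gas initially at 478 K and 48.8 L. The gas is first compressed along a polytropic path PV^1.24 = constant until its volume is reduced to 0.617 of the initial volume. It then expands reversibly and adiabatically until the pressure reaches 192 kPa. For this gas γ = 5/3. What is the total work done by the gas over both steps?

6100 J

P₁ = nRT₁/V₁ = 5.96×8.314×478/48.8 = 485 kPa.
Step 1 — Polytropic n=1.24: T₂ = T₁(V₁/V₂)^(n−1) = 478×(1.62)^0.24 = 537 K; P₂ = P₁(V₁/V₂)^n = 883 kPa.
W = (P₁V₁−P₂V₂)/(n−1) = (485×48.8−883×30.1)/0.24 = -12100 J.
ΔU = nCvΔT = 5.96×12.5×(537−478) = 4370 J.
Q = ΔU + W = -7760 J.
State after step 1: P = 883 kPa, V = 30.1 L, T = 537 K.
Step 2 — Adiabatic: T₂/T₁ = (P₂/P₁)^((γ−1)/γ) ⇒ T₂ = 537×(0.217)^0.400 = 291 K; V₂ = 75.2 L.
ΔU = nCvΔT = 5.96×12.5×(291−537) = -18200 J.
Q = 0 for an adiabatic process, so W = −ΔU = 18200 J.
Net over both steps: W = 6100 J, Q = -7760 J, ΔU = -13900 J.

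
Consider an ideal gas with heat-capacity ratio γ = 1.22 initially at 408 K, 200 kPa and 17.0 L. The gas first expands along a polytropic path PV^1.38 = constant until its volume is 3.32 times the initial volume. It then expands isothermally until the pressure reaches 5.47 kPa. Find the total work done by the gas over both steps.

n = P₁V₁/(RT₁) = 200×17.0/(8.314×408) = 1.00 mol.
Step 1 — Polytropic n=1.38: T₂ = T₁(V₁/V₂)^(n−1) = 408×(0.301)^0.38 = 259 K; P₂ = P₁(V₁/V₂)^n = 38.2 kPa.
W = (P₁V₁−P₂V₂)/(n−1) = (200×17.0−38.2×56.4)/0.38 = 3280 J.
ΔU = nCvΔT = 1.00×37.8×(259−408) = -5660 J.
Q = ΔU + W = -2380 J.
State after step 1: P = 38.2 kPa, V = 56.4 L, T = 259 K.
Step 2 — Isothermal: T stays 259 K; PV = const ⇒ V₂ = 394 L, P₂ = 5.47 kPa.
ΔU = 0 (ideal gas, T constant).
W = nRT ln(V₂/V₁) = 1.00×8.314×259×ln(6.98) = 4190 J.
Q = ΔU + W = 4190 J.
Net over both steps: W = 7460 J, Q = 1800 J, ΔU = -5660 J.

7460 J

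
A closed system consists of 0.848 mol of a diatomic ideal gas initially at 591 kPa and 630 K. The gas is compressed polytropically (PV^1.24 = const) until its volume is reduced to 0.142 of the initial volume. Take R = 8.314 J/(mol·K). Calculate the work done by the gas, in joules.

-11100 J

V₁ = nRT₁/P₁ = 0.848×8.314×630/591 = 7.52 L.
Polytropic n=1.24: T₂ = T₁(V₁/V₂)^(n−1) = 630×(7.04)^0.24 = 1010 K; P₂ = P₁(V₁/V₂)^n = 6650 kPa.
W = (P₁V₁−P₂V₂)/(n−1) = (591×7.52−6650×1.07)/0.24 = -11100 J.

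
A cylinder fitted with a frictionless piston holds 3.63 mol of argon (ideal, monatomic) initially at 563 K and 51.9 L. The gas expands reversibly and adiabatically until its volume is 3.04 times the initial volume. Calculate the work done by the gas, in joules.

13300 J

P₁ = nRT₁/V₁ = 3.63×8.314×563/51.9 = 327 kPa.
Adiabatic: TV^(γ−1) = const ⇒ T₂ = 563×(0.329)^0.667 = 268 K; PV^γ = const ⇒ P₂ = 51.3 kPa.
ΔU = nCvΔT = 3.63×12.5×(268−563) = -13300 J.
Q = 0 for an adiabatic process, so W = −ΔU = 13300 J.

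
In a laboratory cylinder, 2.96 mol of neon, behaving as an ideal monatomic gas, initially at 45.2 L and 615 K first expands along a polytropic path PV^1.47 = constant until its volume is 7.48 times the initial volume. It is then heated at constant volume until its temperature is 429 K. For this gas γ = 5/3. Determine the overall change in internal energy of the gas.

-6870 J

P₁ = nRT₁/V₁ = 2.96×8.314×615/45.2 = 335 kPa.
Step 1 — Polytropic n=1.47: T₂ = T₁(V₁/V₂)^(n−1) = 615×(0.134)^0.47 = 239 K; P₂ = P₁(V₁/V₂)^n = 17.4 kPa.
W = (P₁V₁−P₂V₂)/(n−1) = (335×45.2−17.4×338)/0.47 = 19700 J.
ΔU = nCvΔT = 2.96×12.5×(239−615) = -13900 J.
Q = ΔU + W = 5810 J.
State after step 1: P = 17.4 kPa, V = 338 L, T = 239 K.
Step 2 — Isochoric: V stays 338 L; P/T = const ⇒ T₂ = 429 K, P₂ = 31.2 kPa.
W = 0 (no volume change).
ΔU = nCvΔT = 2.96×12.5×(429−239) = 7020 J.
Q = ΔU = 7020 J.
Net over both steps: W = 19700 J, Q = 12800 J, ΔU = -6870 J.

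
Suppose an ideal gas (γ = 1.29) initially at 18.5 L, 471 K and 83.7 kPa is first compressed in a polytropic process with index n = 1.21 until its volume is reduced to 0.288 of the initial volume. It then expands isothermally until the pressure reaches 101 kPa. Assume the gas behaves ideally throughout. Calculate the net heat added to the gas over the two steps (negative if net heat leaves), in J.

2040 J

n = P₁V₁/(RT₁) = 83.7×18.5/(8.314×471) = 0.395 mol.
Step 1 — Polytropic n=1.21: T₂ = T₁(V₁/V₂)^(n−1) = 471×(3.47)^0.21 = 612 K; P₂ = P₁(V₁/V₂)^n = 377 kPa.
W = (P₁V₁−P₂V₂)/(n−1) = (83.7×18.5−377×5.33)/0.21 = -2200 J.
ΔU = nCvΔT = 0.395×28.7×(612−471) = 1600 J.
Q = ΔU + W = -608 J.
State after step 1: P = 377 kPa, V = 5.33 L, T = 612 K.
Step 2 — Isothermal: T stays 612 K; PV = const ⇒ V₂ = 19.9 L, P₂ = 101 kPa.
ΔU = 0 (ideal gas, T constant).
W = nRT ln(V₂/V₁) = 0.395×8.314×612×ln(3.74) = 2650 J.
Q = ΔU + W = 2650 J.
Net over both steps: W = 448 J, Q = 2040 J, ΔU = 1600 J.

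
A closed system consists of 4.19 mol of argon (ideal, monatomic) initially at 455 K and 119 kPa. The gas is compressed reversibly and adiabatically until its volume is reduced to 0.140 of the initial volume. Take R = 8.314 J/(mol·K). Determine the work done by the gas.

V₁ = nRT₁/P₁ = 4.19×8.314×455/119 = 133 L.
Adiabatic: TV^(γ−1) = const ⇒ T₂ = 455×(7.14)^0.667 = 1690 K; PV^γ = const ⇒ P₂ = 3150 kPa.
ΔU = nCvΔT = 4.19×12.5×(1690−455) = 64400 J.
Q = 0 for an adiabatic process, so W = −ΔU = -64400 J.

-64400 J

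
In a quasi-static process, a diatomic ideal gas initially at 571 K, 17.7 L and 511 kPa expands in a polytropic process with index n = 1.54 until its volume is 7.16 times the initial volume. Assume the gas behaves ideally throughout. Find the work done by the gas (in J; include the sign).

11000 J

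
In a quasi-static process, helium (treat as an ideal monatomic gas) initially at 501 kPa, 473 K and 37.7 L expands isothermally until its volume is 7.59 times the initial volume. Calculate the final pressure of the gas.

Isothermal: T stays 473 K; PV = const ⇒ V₂ = 286 L, P₂ = 66.0 kPa.

66.0 kPa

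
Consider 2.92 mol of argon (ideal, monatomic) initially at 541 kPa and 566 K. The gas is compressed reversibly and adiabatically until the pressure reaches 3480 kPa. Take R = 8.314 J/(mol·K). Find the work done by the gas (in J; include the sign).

-22800 J

V₁ = nRT₁/P₁ = 2.92×8.314×566/541 = 25.4 L.
Adiabatic: T₂/T₁ = (P₂/P₁)^((γ−1)/γ) ⇒ T₂ = 566×(6.43)^0.400 = 1190 K; V₂ = 8.31 L.
ΔU = nCvΔT = 2.92×12.5×(1190−566) = 22800 J.
Q = 0 for an adiabatic process, so W = −ΔU = -22800 J.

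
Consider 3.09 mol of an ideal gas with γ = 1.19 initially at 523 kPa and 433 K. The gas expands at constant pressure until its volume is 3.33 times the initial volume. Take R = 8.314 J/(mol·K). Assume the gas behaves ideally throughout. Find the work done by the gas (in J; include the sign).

V₁ = nRT₁/P₁ = 3.09×8.314×433/523 = 21.3 L.
Isobaric: P stays 523 kPa; V/T = const ⇒ T₂ = 1440 K, V₂ = 70.8 L.
W = PΔV = 523×(70.8−21.3) kPa·L = 25900 J.

25900 J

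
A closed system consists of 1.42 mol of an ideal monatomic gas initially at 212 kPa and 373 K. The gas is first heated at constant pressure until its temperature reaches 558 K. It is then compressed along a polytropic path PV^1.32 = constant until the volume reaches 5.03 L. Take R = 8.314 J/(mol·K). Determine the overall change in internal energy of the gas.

11100 J

V₁ = nRT₁/P₁ = 1.42×8.314×373/212 = 20.8 L.
Step 1 — Isobaric: P stays 212 kPa; V/T = const ⇒ T₂ = 558 K, V₂ = 31.1 L.
W = PΔV = 212×(31.1−20.8) kPa·L = 2180 J.
ΔU = nCvΔT = 1.42×12.5×(558−373) = 3280 J.
Q = ΔU + W = nCpΔT = 5460 J.
State after step 1: P = 212 kPa, V = 31.1 L, T = 558 K.
Step 2 — Polytropic n=1.32: T₂ = T₁(V₁/V₂)^(n−1) = 558×(6.18)^0.32 = 999 K; P₂ = P₁(V₁/V₂)^n = 2350 kPa.
W = (P₁V₁−P₂V₂)/(n−1) = (212×31.1−2350×5.03)/0.32 = -16300 J.
ΔU = nCvΔT = 1.42×12.5×(999−558) = 7820 J.
Q = ΔU + W = -8470 J.
Net over both steps: W = -14100 J, Q = -3010 J, ΔU = 11100 J.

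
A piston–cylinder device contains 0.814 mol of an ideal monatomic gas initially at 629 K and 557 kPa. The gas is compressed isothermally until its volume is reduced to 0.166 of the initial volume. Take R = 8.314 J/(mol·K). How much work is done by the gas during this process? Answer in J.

-7640 J

V₁ = nRT₁/P₁ = 0.814×8.314×629/557 = 7.64 L.
Isothermal: T stays 629 K; PV = const ⇒ V₂ = 1.27 L, P₂ = 3360 kPa.
W = nRT ln(V₂/V₁) = 0.814×8.314×629×ln(0.166) = -7640 J.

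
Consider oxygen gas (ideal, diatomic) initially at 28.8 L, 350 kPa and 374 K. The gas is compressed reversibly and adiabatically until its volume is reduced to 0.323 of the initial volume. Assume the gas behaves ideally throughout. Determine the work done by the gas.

-14400 J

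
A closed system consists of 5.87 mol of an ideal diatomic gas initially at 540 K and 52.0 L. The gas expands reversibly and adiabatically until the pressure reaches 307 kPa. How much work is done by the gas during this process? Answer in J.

8790 J

P₁ = nRT₁/V₁ = 5.87×8.314×540/52.0 = 507 kPa.
Adiabatic: T₂/T₁ = (P₂/P₁)^((γ−1)/γ) ⇒ T₂ = 540×(0.606)^0.286 = 468 K; V₂ = 74.4 L.
ΔU = nCvΔT = 5.87×20.8×(468−540) = -8790 J.
Q = 0 for an adiabatic process, so W = −ΔU = 8790 J.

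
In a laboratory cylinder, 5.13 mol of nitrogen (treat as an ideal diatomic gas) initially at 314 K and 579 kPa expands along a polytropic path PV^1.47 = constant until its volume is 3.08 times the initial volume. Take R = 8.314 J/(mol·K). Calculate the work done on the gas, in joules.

V₁ = nRT₁/P₁ = 5.13×8.314×314/579 = 23.1 L.
Polytropic n=1.47: T₂ = T₁(V₁/V₂)^(n−1) = 314×(0.325)^0.47 = 185 K; P₂ = P₁(V₁/V₂)^n = 111 kPa.
W = (P₁V₁−P₂V₂)/(n−1) = (579×23.1−111×71.2)/0.47 = 11700 J.
Work done on the gas = −W_by = -11700 J.

-11700 J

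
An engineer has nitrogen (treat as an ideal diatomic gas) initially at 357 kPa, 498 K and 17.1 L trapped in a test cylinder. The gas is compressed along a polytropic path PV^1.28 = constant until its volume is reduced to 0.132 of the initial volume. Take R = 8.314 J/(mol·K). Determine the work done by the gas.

-16600 J

n = P₁V₁/(RT₁) = 357×17.1/(8.314×498) = 1.47 mol.
Polytropic n=1.28: T₂ = T₁(V₁/V₂)^(n−1) = 498×(7.58)^0.28 = 878 K; P₂ = P₁(V₁/V₂)^n = 4770 kPa.
W = (P₁V₁−P₂V₂)/(n−1) = (357×17.1−4770×2.26)/0.28 = -16600 J.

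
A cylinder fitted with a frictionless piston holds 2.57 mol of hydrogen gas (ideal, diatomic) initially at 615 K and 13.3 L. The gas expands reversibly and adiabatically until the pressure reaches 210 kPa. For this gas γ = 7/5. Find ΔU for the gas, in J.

P₁ = nRT₁/V₁ = 2.57×8.314×615/13.3 = 988 kPa.
Adiabatic: T₂/T₁ = (P₂/P₁)^((γ−1)/γ) ⇒ T₂ = 615×(0.213)^0.286 = 395 K; V₂ = 40.2 L.
For an ideal gas ΔU = nCvΔT with Cv = (5/2)R = 20.8 J/(mol·K).
ΔU = 2.57×20.8×(395−615) = -11700 J.

-11700 J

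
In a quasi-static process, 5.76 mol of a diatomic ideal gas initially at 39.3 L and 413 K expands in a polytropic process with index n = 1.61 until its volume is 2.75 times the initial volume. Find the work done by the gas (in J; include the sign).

P₁ = nRT₁/V₁ = 5.76×8.314×413/39.3 = 503 kPa.
Polytropic n=1.61: T₂ = T₁(V₁/V₂)^(n−1) = 413×(0.364)^0.61 = 223 K; P₂ = P₁(V₁/V₂)^n = 98.7 kPa.
W = (P₁V₁−P₂V₂)/(n−1) = (503×39.3−98.7×108)/0.61 = 14900 J.

14900 J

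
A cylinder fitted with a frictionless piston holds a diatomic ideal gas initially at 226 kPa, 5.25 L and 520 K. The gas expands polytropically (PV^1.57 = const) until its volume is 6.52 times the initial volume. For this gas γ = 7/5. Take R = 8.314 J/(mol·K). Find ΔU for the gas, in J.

n = P₁V₁/(RT₁) = 226×5.25/(8.314×520) = 0.274 mol.
Polytropic n=1.57: T₂ = T₁(V₁/V₂)^(n−1) = 520×(0.153)^0.57 = 179 K; P₂ = P₁(V₁/V₂)^n = 11.9 kPa.
For an ideal gas ΔU = nCvΔT with Cv = (5/2)R = 20.8 J/(mol·K).
ΔU = 0.274×20.8×(179−520) = -1950 J.

-1950 J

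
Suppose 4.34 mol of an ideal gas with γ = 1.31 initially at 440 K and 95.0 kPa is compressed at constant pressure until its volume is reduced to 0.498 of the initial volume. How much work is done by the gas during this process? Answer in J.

-7970 J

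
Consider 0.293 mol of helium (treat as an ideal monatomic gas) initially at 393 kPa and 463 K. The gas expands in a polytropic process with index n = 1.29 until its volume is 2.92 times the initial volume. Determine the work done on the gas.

V₁ = nRT₁/P₁ = 0.293×8.314×463/393 = 2.87 L.
Polytropic n=1.29: T₂ = T₁(V₁/V₂)^(n−1) = 463×(0.342)^0.29 = 339 K; P₂ = P₁(V₁/V₂)^n = 98.6 kPa.
W = (P₁V₁−P₂V₂)/(n−1) = (393×2.87−98.6×8.38)/0.29 = 1040 J.
Work done on the gas = −W_by = -1040 J.

-1040 J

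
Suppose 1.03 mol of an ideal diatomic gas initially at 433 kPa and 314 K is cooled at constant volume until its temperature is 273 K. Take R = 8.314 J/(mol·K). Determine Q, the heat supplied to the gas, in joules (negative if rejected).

-878 J

V₁ = nRT₁/P₁ = 1.03×8.314×314/433 = 6.21 L.
Isochoric: V stays 6.21 L; P/T = const ⇒ T₂ = 273 K, P₂ = 376 kPa.
W = 0 (no volume change).
ΔU = nCvΔT = 1.03×20.8×(273−314) = -878 J.
Q = ΔU = -878 J.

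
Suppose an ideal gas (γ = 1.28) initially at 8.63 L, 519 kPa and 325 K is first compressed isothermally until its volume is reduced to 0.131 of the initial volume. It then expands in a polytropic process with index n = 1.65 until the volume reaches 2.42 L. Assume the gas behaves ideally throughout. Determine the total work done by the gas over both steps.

-6410 J

n = P₁V₁/(RT₁) = 519×8.63/(8.314×325) = 1.66 mol.
Step 1 — Isothermal: T stays 325 K; PV = const ⇒ V₂ = 1.13 L, P₂ = 3960 kPa.
ΔU = 0 (ideal gas, T constant).
W = nRT ln(V₂/V₁) = 1.66×8.314×325×ln(0.131) = -9100 J.
Q = ΔU + W = -9100 J.
State after step 1: P = 3960 kPa, V = 1.13 L, T = 325 K.
Step 2 — Polytropic n=1.65: T₂ = T₁(V₁/V₂)^(n−1) = 325×(0.467)^0.65 = 198 K; P₂ = P₁(V₁/V₂)^n = 1130 kPa.
W = (P₁V₁−P₂V₂)/(n−1) = (3960×1.13−1130×2.42)/0.65 = 2690 J.
ΔU = nCvΔT = 1.66×29.7×(198−325) = -6240 J.
Q = ΔU + W = -3550 J.
Net over both steps: W = -6410 J, Q = -12700 J, ΔU = -6240 J.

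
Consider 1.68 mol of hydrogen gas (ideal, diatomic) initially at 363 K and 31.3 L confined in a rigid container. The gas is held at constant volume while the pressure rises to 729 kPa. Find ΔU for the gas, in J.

P₁ = nRT₁/V₁ = 1.68×8.314×363/31.3 = 162 kPa.
Isochoric: V stays 31.3 L; P/T = const ⇒ T₂ = 1630 K, P₂ = 729 kPa.
For an ideal gas ΔU = nCvΔT with Cv = (5/2)R = 20.8 J/(mol·K).
ΔU = 1.68×20.8×(1630−363) = 44400 J.

44400 J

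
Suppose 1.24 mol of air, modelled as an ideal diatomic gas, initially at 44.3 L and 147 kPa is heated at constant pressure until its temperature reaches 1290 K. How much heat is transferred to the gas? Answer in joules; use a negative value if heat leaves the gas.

23800 J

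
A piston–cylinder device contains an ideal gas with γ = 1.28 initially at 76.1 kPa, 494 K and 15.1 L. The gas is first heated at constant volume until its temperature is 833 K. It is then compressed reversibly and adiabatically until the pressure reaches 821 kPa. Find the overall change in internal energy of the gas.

6280 J

n = P₁V₁/(RT₁) = 76.1×15.1/(8.314×494) = 0.280 mol.
Step 1 — Isochoric: V stays 15.1 L; P/T = const ⇒ T₂ = 833 K, P₂ = 128 kPa.
W = 0 (no volume change).
ΔU = nCvΔT = 0.280×29.7×(833−494) = 2820 J.
Q = ΔU = 2820 J.
State after step 1: P = 128 kPa, V = 15.1 L, T = 833 K.
Step 2 — Adiabatic: T₂/T₁ = (P₂/P₁)^((γ−1)/γ) ⇒ T₂ = 833×(6.40)^0.219 = 1250 K; V₂ = 3.54 L.
ΔU = nCvΔT = 0.280×29.7×(1250−833) = 3470 J.
Q = 0 for an adiabatic process, so W = −ΔU = -3470 J.
Net over both steps: W = -3470 J, Q = 2820 J, ΔU = 6280 J.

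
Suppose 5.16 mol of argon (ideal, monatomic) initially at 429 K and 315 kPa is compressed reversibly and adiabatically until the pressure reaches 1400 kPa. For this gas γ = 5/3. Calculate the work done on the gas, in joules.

V₁ = nRT₁/P₁ = 5.16×8.314×429/315 = 58.4 L.
Adiabatic: T₂/T₁ = (P₂/P₁)^((γ−1)/γ) ⇒ T₂ = 429×(4.44)^0.400 = 779 K; V₂ = 23.9 L.
ΔU = nCvΔT = 5.16×12.5×(779−429) = 22500 J.
Q = 0 for an adiabatic process, so W = −ΔU = -22500 J.
Work done on the gas = −W_by = 22500 J.

22500 J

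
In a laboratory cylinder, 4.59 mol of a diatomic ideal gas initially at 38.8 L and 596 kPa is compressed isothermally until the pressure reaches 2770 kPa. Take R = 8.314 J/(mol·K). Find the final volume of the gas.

T₁ = P₁V₁/(nR) = 596×38.8/(4.59×8.314) = 606 K.
Isothermal: T stays 606 K; PV = const ⇒ V₂ = 8.35 L, P₂ = 2770 kPa.

8.35 L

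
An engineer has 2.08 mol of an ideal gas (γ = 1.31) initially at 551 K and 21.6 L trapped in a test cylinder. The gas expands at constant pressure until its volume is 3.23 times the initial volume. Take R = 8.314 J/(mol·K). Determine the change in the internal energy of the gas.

P₁ = nRT₁/V₁ = 2.08×8.314×551/21.6 = 441 kPa.
Isobaric: P stays 441 kPa; V/T = const ⇒ T₂ = 1780 K, V₂ = 69.8 L.
For an ideal gas ΔU = nCvΔT with Cv = R/(γ−1) = 26.8 J/(mol·K).
ΔU = 2.08×26.8×(1780−551) = 68500 J.

68500 J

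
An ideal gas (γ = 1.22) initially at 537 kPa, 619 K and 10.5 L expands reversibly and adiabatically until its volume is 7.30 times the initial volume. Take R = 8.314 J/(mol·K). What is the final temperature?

Adiabatic: TV^(γ−1) = const ⇒ T₂ = 619×(0.137)^0.220 = 400 K; PV^γ = const ⇒ P₂ = 47.5 kPa.

400 K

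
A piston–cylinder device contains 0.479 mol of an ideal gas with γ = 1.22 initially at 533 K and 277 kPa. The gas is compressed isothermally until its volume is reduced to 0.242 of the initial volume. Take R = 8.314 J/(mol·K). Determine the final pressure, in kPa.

1140 kPa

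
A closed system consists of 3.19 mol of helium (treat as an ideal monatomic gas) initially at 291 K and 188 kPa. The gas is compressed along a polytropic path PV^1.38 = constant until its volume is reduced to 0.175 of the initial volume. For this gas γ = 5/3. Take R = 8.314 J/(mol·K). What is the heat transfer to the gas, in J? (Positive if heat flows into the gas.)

V₁ = nRT₁/P₁ = 3.19×8.314×291/188 = 41.1 L.
Polytropic n=1.38: T₂ = T₁(V₁/V₂)^(n−1) = 291×(5.71)^0.38 = 564 K; P₂ = P₁(V₁/V₂)^n = 2080 kPa.
W = (P₁V₁−P₂V₂)/(n−1) = (188×41.1−2080×7.18)/0.38 = -19100 J.
ΔU = nCvΔT = 3.19×12.5×(564−291) = 10900 J.
Q = ΔU + W = -8200 J.

-8200 J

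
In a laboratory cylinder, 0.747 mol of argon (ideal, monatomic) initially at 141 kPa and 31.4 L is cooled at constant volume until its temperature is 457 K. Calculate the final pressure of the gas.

T₁ = P₁V₁/(nR) = 141×31.4/(0.747×8.314) = 713 K.
Isochoric: V stays 31.4 L; P/T = const ⇒ T₂ = 457 K, P₂ = 90.4 kPa.

90.4 kPa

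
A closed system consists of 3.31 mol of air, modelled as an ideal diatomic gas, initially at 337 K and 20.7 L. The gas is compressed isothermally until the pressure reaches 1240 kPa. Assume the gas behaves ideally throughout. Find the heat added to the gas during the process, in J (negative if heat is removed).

-9440 J

P₁ = nRT₁/V₁ = 3.31×8.314×337/20.7 = 448 kPa.
Isothermal: T stays 337 K; PV = const ⇒ V₂ = 7.48 L, P₂ = 1240 kPa.
ΔU = 0 (ideal gas, T constant).
W = nRT ln(V₂/V₁) = 3.31×8.314×337×ln(0.361) = -9440 J.
Q = ΔU + W = -9440 J.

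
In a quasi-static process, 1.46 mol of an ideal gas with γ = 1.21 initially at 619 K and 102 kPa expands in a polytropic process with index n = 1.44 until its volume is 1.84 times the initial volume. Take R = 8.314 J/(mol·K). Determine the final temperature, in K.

473 K

V₁ = nRT₁/P₁ = 1.46×8.314×619/102 = 73.7 L.
Polytropic n=1.44: T₂ = T₁(V₁/V₂)^(n−1) = 619×(0.543)^0.44 = 473 K; P₂ = P₁(V₁/V₂)^n = 42.4 kPa.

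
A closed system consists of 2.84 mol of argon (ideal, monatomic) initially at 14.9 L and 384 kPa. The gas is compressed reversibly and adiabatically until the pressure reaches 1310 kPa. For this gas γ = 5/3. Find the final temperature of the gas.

T₁ = P₁V₁/(nR) = 384×14.9/(2.84×8.314) = 242 K.
Adiabatic: T₂/T₁ = (P₂/P₁)^((γ−1)/γ) ⇒ T₂ = 242×(3.41)^0.400 = 396 K; V₂ = 7.14 L.

396 K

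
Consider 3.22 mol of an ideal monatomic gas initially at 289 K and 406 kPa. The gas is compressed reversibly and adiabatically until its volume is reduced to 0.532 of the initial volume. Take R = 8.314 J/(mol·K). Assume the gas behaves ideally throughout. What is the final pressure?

V₁ = nRT₁/P₁ = 3.22×8.314×289/406 = 19.1 L.
Adiabatic: TV^(γ−1) = const ⇒ T₂ = 289×(1.88)^0.667 = 440 K; PV^γ = const ⇒ P₂ = 1160 kPa.

1160 kPa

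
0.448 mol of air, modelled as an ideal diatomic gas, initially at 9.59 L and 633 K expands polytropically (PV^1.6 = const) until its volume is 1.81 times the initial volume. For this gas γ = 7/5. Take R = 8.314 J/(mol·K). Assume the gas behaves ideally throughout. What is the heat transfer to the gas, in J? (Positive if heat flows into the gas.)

P₁ = nRT₁/V₁ = 0.448×8.314×633/9.59 = 246 kPa.
Polytropic n=1.6: T₂ = T₁(V₁/V₂)^(n−1) = 633×(0.552)^0.60 = 443 K; P₂ = P₁(V₁/V₂)^n = 95.1 kPa.
W = (P₁V₁−P₂V₂)/(n−1) = (246×9.59−95.1×17.4)/0.60 = 1180 J.
ΔU = nCvΔT = 0.448×20.8×(443−633) = -1770 J.
Q = ΔU + W = -588 J.

-588 J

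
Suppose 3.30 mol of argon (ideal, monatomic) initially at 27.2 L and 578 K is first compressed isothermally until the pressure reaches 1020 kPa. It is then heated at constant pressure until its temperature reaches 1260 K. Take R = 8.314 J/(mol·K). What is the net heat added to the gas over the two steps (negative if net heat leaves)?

P₁ = nRT₁/V₁ = 3.30×8.314×578/27.2 = 583 kPa.
Step 1 — Isothermal: T stays 578 K; PV = const ⇒ V₂ = 15.5 L, P₂ = 1020 kPa.
ΔU = 0 (ideal gas, T constant).
W = nRT ln(V₂/V₁) = 3.30×8.314×578×ln(0.572) = -8870 J.
Q = ΔU + W = -8870 J.
State after step 1: P = 1020 kPa, V = 15.5 L, T = 578 K.
Step 2 — Isobaric: P stays 1020 kPa; V/T = const ⇒ T₂ = 1260 K, V₂ = 33.9 L.
W = PΔV = 1020×(33.9−15.5) kPa·L = 18700 J.
ΔU = nCvΔT = 3.30×12.5×(1260−578) = 28100 J.
Q = ΔU + W = nCpΔT = 46800 J.
Net over both steps: W = 9840 J, Q = 37900 J, ΔU = 28100 J.

37900 J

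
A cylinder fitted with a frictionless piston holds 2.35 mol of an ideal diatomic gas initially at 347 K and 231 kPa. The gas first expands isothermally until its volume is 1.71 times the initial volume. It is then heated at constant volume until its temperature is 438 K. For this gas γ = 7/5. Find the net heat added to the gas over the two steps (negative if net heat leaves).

V₁ = nRT₁/P₁ = 2.35×8.314×347/231 = 29.3 L.
Step 1 — Isothermal: T stays 347 K; PV = const ⇒ V₂ = 50.2 L, P₂ = 135 kPa.
ΔU = 0 (ideal gas, T constant).
W = nRT ln(V₂/V₁) = 2.35×8.314×347×ln(1.71) = 3640 J.
Q = ΔU + W = 3640 J.
State after step 1: P = 135 kPa, V = 50.2 L, T = 347 K.
Step 2 — Isochoric: V stays 50.2 L; P/T = const ⇒ T₂ = 438 K, P₂ = 171 kPa.
W = 0 (no volume change).
ΔU = nCvΔT = 2.35×20.8×(438−347) = 4440 J.
Q = ΔU = 4440 J.
Net over both steps: W = 3640 J, Q = 8080 J, ΔU = 4440 J.

8080 J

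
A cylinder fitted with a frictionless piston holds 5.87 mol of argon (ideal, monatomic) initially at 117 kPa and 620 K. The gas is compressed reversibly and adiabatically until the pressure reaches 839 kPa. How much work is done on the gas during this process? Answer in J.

54400 J

V₁ = nRT₁/P₁ = 5.87×8.314×620/117 = 259 L.
Adiabatic: T₂/T₁ = (P₂/P₁)^((γ−1)/γ) ⇒ T₂ = 620×(7.17)^0.400 = 1360 K; V₂ = 79.3 L.
ΔU = nCvΔT = 5.87×12.5×(1360−620) = 54400 J.
Q = 0 for an adiabatic process, so W = −ΔU = -54400 J.
Work done on the gas = −W_by = 54400 J.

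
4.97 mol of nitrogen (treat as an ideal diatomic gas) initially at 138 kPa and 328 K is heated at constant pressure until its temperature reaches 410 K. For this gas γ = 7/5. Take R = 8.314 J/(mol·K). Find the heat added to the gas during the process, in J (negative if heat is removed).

11900 J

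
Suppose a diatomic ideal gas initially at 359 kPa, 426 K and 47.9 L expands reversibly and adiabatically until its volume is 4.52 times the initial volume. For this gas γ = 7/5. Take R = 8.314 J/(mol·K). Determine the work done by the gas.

19500 J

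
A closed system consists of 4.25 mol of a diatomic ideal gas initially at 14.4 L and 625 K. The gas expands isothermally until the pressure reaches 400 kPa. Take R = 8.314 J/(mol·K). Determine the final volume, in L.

55.2 L

P₁ = nRT₁/V₁ = 4.25×8.314×625/14.4 = 1530 kPa.
Isothermal: T stays 625 K; PV = const ⇒ V₂ = 55.2 L, P₂ = 400 kPa.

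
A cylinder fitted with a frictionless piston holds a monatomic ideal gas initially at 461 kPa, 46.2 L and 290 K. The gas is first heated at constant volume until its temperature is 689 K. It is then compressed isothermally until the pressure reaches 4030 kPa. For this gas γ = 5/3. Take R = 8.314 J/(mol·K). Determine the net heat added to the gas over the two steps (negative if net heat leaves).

n = P₁V₁/(RT₁) = 461×46.2/(8.314×290) = 8.83 mol.
Step 1 — Isochoric: V stays 46.2 L; P/T = const ⇒ T₂ = 689 K, P₂ = 1100 kPa.
W = 0 (no volume change).
ΔU = nCvΔT = 8.83×12.5×(689−290) = 44000 J.
Q = ΔU = 44000 J.
State after step 1: P = 1100 kPa, V = 46.2 L, T = 689 K.
Step 2 — Isothermal: T stays 689 K; PV = const ⇒ V₂ = 12.6 L, P₂ = 4030 kPa.
ΔU = 0 (ideal gas, T constant).
W = nRT ln(V₂/V₁) = 8.83×8.314×689×ln(0.272) = -65900 J.
Q = ΔU + W = -65900 J.
Net over both steps: W = -65900 J, Q = -22000 J, ΔU = 44000 J.

-22000 J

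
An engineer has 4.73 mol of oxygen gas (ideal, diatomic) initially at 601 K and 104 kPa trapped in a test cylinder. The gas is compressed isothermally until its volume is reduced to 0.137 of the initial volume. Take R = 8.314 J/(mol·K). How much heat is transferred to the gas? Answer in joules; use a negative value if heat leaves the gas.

-47000 J

V₁ = nRT₁/P₁ = 4.73×8.314×601/104 = 227 L.
Isothermal: T stays 601 K; PV = const ⇒ V₂ = 31.1 L, P₂ = 759 kPa.
ΔU = 0 (ideal gas, T constant).
W = nRT ln(V₂/V₁) = 4.73×8.314×601×ln(0.137) = -47000 J.
Q = ΔU + W = -47000 J.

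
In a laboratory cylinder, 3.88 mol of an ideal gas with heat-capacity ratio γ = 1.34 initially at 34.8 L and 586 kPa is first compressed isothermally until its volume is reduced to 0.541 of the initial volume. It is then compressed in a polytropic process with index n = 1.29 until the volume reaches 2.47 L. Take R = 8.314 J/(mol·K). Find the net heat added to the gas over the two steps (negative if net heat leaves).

T₁ = P₁V₁/(nR) = 586×34.8/(3.88×8.314) = 632 K.
Step 1 — Isothermal: T stays 632 K; PV = const ⇒ V₂ = 18.8 L, P₂ = 1080 kPa.
ΔU = 0 (ideal gas, T constant).
W = nRT ln(V₂/V₁) = 3.88×8.314×632×ln(0.541) = -12500 J.
Q = ΔU + W = -12500 J.
State after step 1: P = 1080 kPa, V = 18.8 L, T = 632 K.
Step 2 — Polytropic n=1.29: T₂ = T₁(V₁/V₂)^(n−1) = 632×(7.62)^0.29 = 1140 K; P₂ = P₁(V₁/V₂)^n = 14900 kPa.
W = (P₁V₁−P₂V₂)/(n−1) = (1080×18.8−14900×2.47)/0.29 = -56400 J.
ΔU = nCvΔT = 3.88×24.5×(1140−632) = 48100 J.
Q = ΔU + W = -8300 J.
Net over both steps: W = -68900 J, Q = -20800 J, ΔU = 48100 J.

-20800 J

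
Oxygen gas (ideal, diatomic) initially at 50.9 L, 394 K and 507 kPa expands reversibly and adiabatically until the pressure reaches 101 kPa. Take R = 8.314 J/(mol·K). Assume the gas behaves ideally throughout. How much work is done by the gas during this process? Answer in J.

n = P₁V₁/(RT₁) = 507×50.9/(8.314×394) = 7.88 mol.
Adiabatic: T₂/T₁ = (P₂/P₁)^((γ−1)/γ) ⇒ T₂ = 394×(0.199)^0.286 = 248 K; V₂ = 161 L.
ΔU = nCvΔT = 7.88×20.8×(248−394) = -23800 J.
Q = 0 for an adiabatic process, so W = −ΔU = 23800 J.

23800 J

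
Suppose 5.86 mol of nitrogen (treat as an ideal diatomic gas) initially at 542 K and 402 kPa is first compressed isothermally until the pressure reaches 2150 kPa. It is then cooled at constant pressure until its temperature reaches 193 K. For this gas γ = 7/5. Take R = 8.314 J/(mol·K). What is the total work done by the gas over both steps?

-61300 J

V₁ = nRT₁/P₁ = 5.86×8.314×542/402 = 65.7 L.
Step 1 — Isothermal: T stays 542 K; PV = const ⇒ V₂ = 12.3 L, P₂ = 2150 kPa.
ΔU = 0 (ideal gas, T constant).
W = nRT ln(V₂/V₁) = 5.86×8.314×542×ln(0.187) = -44300 J.
Q = ΔU + W = -44300 J.
State after step 1: P = 2150 kPa, V = 12.3 L, T = 542 K.
Step 2 — Isobaric: P stays 2150 kPa; V/T = const ⇒ T₂ = 193 K, V₂ = 4.37 L.
W = PΔV = 2150×(4.37−12.3) kPa·L = -17000 J.
ΔU = nCvΔT = 5.86×20.8×(193−542) = -42500 J.
Q = ΔU + W = nCpΔT = -59500 J.
Net over both steps: W = -61300 J, Q = -104000 J, ΔU = -42500 J.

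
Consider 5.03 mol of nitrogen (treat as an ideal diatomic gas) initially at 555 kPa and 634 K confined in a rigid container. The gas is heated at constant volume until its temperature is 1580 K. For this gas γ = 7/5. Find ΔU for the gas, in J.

98900 J

V₁ = nRT₁/P₁ = 5.03×8.314×634/555 = 47.8 L.
Isochoric: V stays 47.8 L; P/T = const ⇒ T₂ = 1580 K, P₂ = 1380 kPa.
For an ideal gas ΔU = nCvΔT with Cv = (5/2)R = 20.8 J/(mol·K).
ΔU = 5.03×20.8×(1580−634) = 98900 J.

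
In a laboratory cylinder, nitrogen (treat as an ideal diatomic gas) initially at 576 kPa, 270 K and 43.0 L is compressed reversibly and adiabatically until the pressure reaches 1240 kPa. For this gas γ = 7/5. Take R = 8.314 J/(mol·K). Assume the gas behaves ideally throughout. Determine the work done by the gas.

-15200 J

n = P₁V₁/(RT₁) = 576×43.0/(8.314×270) = 11.0 mol.
Adiabatic: T₂/T₁ = (P₂/P₁)^((γ−1)/γ) ⇒ T₂ = 270×(2.15)^0.286 = 336 K; V₂ = 24.9 L.
ΔU = nCvΔT = 11.0×20.8×(336−270) = 15200 J.
Q = 0 for an adiabatic process, so W = −ΔU = -15200 J.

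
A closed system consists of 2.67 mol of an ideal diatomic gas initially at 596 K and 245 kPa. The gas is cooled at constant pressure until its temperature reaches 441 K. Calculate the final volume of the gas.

V₁ = nRT₁/P₁ = 2.67×8.314×596/245 = 54.0 L.
Isobaric: P stays 245 kPa; V/T = const ⇒ T₂ = 441 K, V₂ = 40.0 L.

40.0 L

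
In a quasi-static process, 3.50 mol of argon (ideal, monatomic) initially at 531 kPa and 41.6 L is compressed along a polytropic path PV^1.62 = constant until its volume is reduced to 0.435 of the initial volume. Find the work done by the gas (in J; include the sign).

-24100 J

T₁ = P₁V₁/(nR) = 531×41.6/(3.50×8.314) = 759 K.
Polytropic n=1.62: T₂ = T₁(V₁/V₂)^(n−1) = 759×(2.30)^0.62 = 1270 K; P₂ = P₁(V₁/V₂)^n = 2050 kPa.
W = (P₁V₁−P₂V₂)/(n−1) = (531×41.6−2050×18.1)/0.62 = -24100 J.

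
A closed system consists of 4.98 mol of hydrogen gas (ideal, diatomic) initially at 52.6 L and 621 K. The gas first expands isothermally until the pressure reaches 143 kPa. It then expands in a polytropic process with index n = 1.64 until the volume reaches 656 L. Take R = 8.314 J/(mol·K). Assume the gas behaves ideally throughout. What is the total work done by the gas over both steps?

P₁ = nRT₁/V₁ = 4.98×8.314×621/52.6 = 489 kPa.
Step 1 — Isothermal: T stays 621 K; PV = const ⇒ V₂ = 180 L, P₂ = 143 kPa.
ΔU = 0 (ideal gas, T constant).
W = nRT ln(V₂/V₁) = 4.98×8.314×621×ln(3.42) = 31600 J.
Q = ΔU + W = 31600 J.
State after step 1: P = 143 kPa, V = 180 L, T = 621 K.
Step 2 — Polytropic n=1.64: T₂ = T₁(V₁/V₂)^(n−1) = 621×(0.274)^0.64 = 271 K; P₂ = P₁(V₁/V₂)^n = 17.1 kPa.
W = (P₁V₁−P₂V₂)/(n−1) = (143×180−17.1×656)/0.64 = 22600 J.
ΔU = nCvΔT = 4.98×20.8×(271−621) = -36200 J.
Q = ΔU + W = -13600 J.
Net over both steps: W = 54200 J, Q = 18000 J, ΔU = -36200 J.

54200 J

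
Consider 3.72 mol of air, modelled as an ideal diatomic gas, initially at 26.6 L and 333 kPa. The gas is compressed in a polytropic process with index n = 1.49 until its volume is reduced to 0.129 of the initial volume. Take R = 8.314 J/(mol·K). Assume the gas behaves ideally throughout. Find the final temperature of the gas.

T₁ = P₁V₁/(nR) = 333×26.6/(3.72×8.314) = 286 K.
Polytropic n=1.49: T₂ = T₁(V₁/V₂)^(n−1) = 286×(7.75)^0.49 = 781 K; P₂ = P₁(V₁/V₂)^n = 7040 kPa.

781 K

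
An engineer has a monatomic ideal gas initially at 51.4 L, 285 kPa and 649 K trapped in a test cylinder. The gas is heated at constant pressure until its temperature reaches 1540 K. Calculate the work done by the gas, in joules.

n = P₁V₁/(RT₁) = 285×51.4/(8.314×649) = 2.71 mol.
Isobaric: P stays 285 kPa; V/T = const ⇒ T₂ = 1540 K, V₂ = 122 L.
W = PΔV = 285×(122−51.4) kPa·L = 20100 J.

20100 J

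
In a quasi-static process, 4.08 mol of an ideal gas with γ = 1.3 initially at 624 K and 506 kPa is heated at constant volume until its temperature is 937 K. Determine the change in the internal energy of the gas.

35400 J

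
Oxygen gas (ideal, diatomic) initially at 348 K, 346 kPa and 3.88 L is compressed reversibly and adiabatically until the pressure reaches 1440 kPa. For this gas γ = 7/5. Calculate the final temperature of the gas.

Adiabatic: T₂/T₁ = (P₂/P₁)^((γ−1)/γ) ⇒ T₂ = 348×(4.16)^0.286 = 523 K; V₂ = 1.40 L.

523 K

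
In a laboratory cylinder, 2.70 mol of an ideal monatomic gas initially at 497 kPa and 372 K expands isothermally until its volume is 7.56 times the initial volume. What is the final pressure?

V₁ = nRT₁/P₁ = 2.70×8.314×372/497 = 16.8 L.
Isothermal: T stays 372 K; PV = const ⇒ V₂ = 127 L, P₂ = 65.7 kPa.

65.7 kPa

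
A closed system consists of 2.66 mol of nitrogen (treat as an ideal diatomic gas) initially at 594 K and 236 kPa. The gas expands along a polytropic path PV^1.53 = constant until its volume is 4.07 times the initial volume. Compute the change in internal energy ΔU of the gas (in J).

V₁ = nRT₁/P₁ = 2.66×8.314×594/236 = 55.7 L.
Polytropic n=1.53: T₂ = T₁(V₁/V₂)^(n−1) = 594×(0.246)^0.53 = 282 K; P₂ = P₁(V₁/V₂)^n = 27.6 kPa.
For an ideal gas ΔU = nCvΔT with Cv = (5/2)R = 20.8 J/(mol·K).
ΔU = 2.66×20.8×(282−594) = -17200 J.

-17200 J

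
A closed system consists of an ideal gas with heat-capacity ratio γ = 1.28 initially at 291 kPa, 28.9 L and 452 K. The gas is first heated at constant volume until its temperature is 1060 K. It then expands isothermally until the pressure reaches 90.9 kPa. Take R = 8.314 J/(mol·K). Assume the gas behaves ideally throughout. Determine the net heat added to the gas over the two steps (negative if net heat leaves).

80200 J

n = P₁V₁/(RT₁) = 291×28.9/(8.314×452) = 2.24 mol.
Step 1 — Isochoric: V stays 28.9 L; P/T = const ⇒ T₂ = 1060 K, P₂ = 682 kPa.
W = 0 (no volume change).
ΔU = nCvΔT = 2.24×29.7×(1060−452) = 40400 J.
Q = ΔU = 40400 J.
State after step 1: P = 682 kPa, V = 28.9 L, T = 1060 K.
Step 2 — Isothermal: T stays 1060 K; PV = const ⇒ V₂ = 217 L, P₂ = 90.9 kPa.
ΔU = 0 (ideal gas, T constant).
W = nRT ln(V₂/V₁) = 2.24×8.314×1060×ln(7.51) = 39800 J.
Q = ΔU + W = 39800 J.
Net over both steps: W = 39800 J, Q = 80200 J, ΔU = 40400 J.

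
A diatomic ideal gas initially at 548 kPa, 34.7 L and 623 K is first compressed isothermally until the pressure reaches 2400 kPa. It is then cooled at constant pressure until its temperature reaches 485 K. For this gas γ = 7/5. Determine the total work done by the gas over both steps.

n = P₁V₁/(RT₁) = 548×34.7/(8.314×623) = 3.67 mol.
Step 1 — Isothermal: T stays 623 K; PV = const ⇒ V₂ = 7.92 L, P₂ = 2400 kPa.
ΔU = 0 (ideal gas, T constant).
W = nRT ln(V₂/V₁) = 3.67×8.314×623×ln(0.228) = -28100 J.
Q = ΔU + W = -28100 J.
State after step 1: P = 2400 kPa, V = 7.92 L, T = 623 K.
Step 2 — Isobaric: P stays 2400 kPa; V/T = const ⇒ T₂ = 485 K, V₂ = 6.17 L.
W = PΔV = 2400×(6.17−7.92) kPa·L = -4210 J.
ΔU = nCvΔT = 3.67×20.8×(485−623) = -10500 J.
Q = ΔU + W = nCpΔT = -14700 J.
Net over both steps: W = -32300 J, Q = -42800 J, ΔU = -10500 J.

-32300 J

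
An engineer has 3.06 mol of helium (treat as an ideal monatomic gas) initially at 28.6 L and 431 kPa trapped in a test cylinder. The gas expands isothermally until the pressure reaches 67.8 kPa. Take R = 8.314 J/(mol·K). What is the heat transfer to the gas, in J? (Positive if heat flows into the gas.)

22800 J

T₁ = P₁V₁/(nR) = 431×28.6/(3.06×8.314) = 485 K.
Isothermal: T stays 485 K; PV = const ⇒ V₂ = 182 L, P₂ = 67.8 kPa.
ΔU = 0 (ideal gas, T constant).
W = nRT ln(V₂/V₁) = 3.06×8.314×485×ln(6.36) = 22800 J.
Q = ΔU + W = 22800 J.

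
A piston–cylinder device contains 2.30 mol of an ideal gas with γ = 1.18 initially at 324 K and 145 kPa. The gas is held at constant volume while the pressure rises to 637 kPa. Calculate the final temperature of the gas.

V₁ = nRT₁/P₁ = 2.30×8.314×324/145 = 42.7 L.
Isochoric: V stays 42.7 L; P/T = const ⇒ T₂ = 1420 K, P₂ = 637 kPa.

1420 K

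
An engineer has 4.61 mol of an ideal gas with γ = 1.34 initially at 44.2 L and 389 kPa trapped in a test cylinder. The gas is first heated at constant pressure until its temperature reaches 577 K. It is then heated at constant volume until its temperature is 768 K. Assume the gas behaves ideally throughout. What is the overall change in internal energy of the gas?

36000 J

T₁ = P₁V₁/(nR) = 389×44.2/(4.61×8.314) = 449 K.
Step 1 — Isobaric: P stays 389 kPa; V/T = const ⇒ T₂ = 577 K, V₂ = 56.9 L.
W = PΔV = 389×(56.9−44.2) kPa·L = 4920 J.
ΔU = nCvΔT = 4.61×24.5×(577−449) = 14500 J.
Q = ΔU + W = nCpΔT = 19400 J.
State after step 1: P = 389 kPa, V = 56.9 L, T = 577 K.
Step 2 — Isochoric: V stays 56.9 L; P/T = const ⇒ T₂ = 768 K, P₂ = 518 kPa.
W = 0 (no volume change).
ΔU = nCvΔT = 4.61×24.5×(768−577) = 21500 J.
Q = ΔU = 21500 J.
Net over both steps: W = 4920 J, Q = 40900 J, ΔU = 36000 J.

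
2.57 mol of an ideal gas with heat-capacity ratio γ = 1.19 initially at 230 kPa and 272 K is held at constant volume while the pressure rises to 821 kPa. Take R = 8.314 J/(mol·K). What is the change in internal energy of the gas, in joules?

V₁ = nRT₁/P₁ = 2.57×8.314×272/230 = 25.3 L.
Isochoric: V stays 25.3 L; P/T = const ⇒ T₂ = 971 K, P₂ = 821 kPa.
For an ideal gas ΔU = nCvΔT with Cv = R/(γ−1) = 43.8 J/(mol·K).
ΔU = 2.57×43.8×(971−272) = 78600 J.

78600 J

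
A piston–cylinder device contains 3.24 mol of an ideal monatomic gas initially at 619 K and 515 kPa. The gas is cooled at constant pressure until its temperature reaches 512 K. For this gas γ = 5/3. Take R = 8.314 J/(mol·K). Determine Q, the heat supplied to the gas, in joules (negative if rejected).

V₁ = nRT₁/P₁ = 3.24×8.314×619/515 = 32.4 L.
Isobaric: P stays 515 kPa; V/T = const ⇒ T₂ = 512 K, V₂ = 26.8 L.
W = PΔV = 515×(26.8−32.4) kPa·L = -2880 J.
ΔU = nCvΔT = 3.24×12.5×(512−619) = -4320 J.
Q = ΔU + W = nCpΔT = -7210 J.

-7210 J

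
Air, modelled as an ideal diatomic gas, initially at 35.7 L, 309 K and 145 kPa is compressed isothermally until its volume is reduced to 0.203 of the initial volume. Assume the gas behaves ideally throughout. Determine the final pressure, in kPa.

714 kPa

Isothermal: T stays 309 K; PV = const ⇒ V₂ = 7.25 L, P₂ = 714 kPa.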